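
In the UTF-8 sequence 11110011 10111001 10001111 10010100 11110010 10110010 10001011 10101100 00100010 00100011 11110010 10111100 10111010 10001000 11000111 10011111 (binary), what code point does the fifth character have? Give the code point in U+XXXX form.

Offset 0: leading byte 0xF3 = 11110011 → 4-byte char #1 = F3 B9 8F 94.
Offset 4: leading byte 0xF2 = 11110010 → 4-byte char #2 = F2 B2 8B AC.
Offset 8: leading byte 0x22 = 00100010 → 1-byte char #3 = 22.
Offset 9: leading byte 0x23 = 00100011 → 1-byte char #4 = 23.
Offset 10: leading byte 0xF2 = 11110010 → 4-byte char #5 = F2 BC BA 88.
Leading byte 0xF2 = 11110010 matches 11110xxx → 4-byte sequence.
Byte 1: 0xF2 = 11110010, payload 010 (3 bits).
Byte 2: 0xBC = 10111100 (10xxxxxx ✓), payload 111100.
Byte 3: 0xBA = 10111010 (10xxxxxx ✓), payload 111010.
Byte 4: 0x88 = 10001000 (10xxxxxx ✓), payload 001000.
Concatenate: 010111100111010001000 = 0xBCE88 (21 bits → U+BCE88).

U+BCE88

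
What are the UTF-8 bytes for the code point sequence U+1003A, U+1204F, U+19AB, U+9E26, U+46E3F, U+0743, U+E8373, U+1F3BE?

F0 90 80 BA F0 92 81 8F E1 A6 AB E9 B8 A6 F1 86 B8 BF DD 83 F3 A8 8D B3 F0 9F 8E BE

U+1003A: 4-byte form → F0 90 80 BA.
U+1204F: 4-byte form → F0 92 81 8F.
U+19AB: 3-byte form → E1 A6 AB.
U+9E26: 3-byte form → E9 B8 A6.
U+46E3F: 4-byte form → F1 86 B8 BF.
U+0743: 2-byte form → DD 83.
U+E8373: 4-byte form → F3 A8 8D B3.
U+1F3BE: 4-byte form → F0 9F 8E BE.
Concatenated (28 bytes): F0 90 80 BA F0 92 81 8F E1 A6 AB E9 B8 A6 F1 86 B8 BF DD 83 F3 A8 8D B3 F0 9F 8E BE.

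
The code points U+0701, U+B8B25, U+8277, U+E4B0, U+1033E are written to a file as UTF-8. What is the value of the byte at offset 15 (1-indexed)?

1-indexed offset 15 is 0-indexed offset 14.
U+0701 → 2-byte form DC 81 at offsets 0–1.
U+B8B25 → 4-byte form F2 B8 AC A5 at offsets 2–5.
U+8277 → 3-byte form E8 89 B7 at offsets 6–8.
U+E4B0 → 3-byte form EE 92 B0 at offsets 9–11.
U+1033E → 4-byte form F0 90 8C BE at offsets 12–15.
Offset 14 falls in char 5's range; it's byte 3 of F0 90 8C BE = 0x8C.

0x8C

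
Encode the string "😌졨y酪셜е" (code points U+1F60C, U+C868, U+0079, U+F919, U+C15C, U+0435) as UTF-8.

U+1F60C: 4-byte form → F0 9F 98 8C.
U+C868: 3-byte form → EC A1 A8.
U+0079: 1-byte form → 79.
U+F919: 3-byte form → EF A4 99.
U+C15C: 3-byte form → EC 85 9C.
U+0435: 2-byte form → D0 B5.
Concatenated (16 bytes): F0 9F 98 8C EC A1 A8 79 EF A4 99 EC 85 9C D0 B5.

F0 9F 98 8C EC A1 A8 79 EF A4 99 EC 85 9C D0 B5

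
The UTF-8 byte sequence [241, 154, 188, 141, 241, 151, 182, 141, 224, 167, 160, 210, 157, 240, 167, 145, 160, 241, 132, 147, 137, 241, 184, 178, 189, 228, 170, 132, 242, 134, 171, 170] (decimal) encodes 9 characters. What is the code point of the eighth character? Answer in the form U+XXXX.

U+4A84

Offset 0: leading byte 0xF1 = 11110001 → 4-byte char #1 = F1 9A BC 8D.
Offset 4: leading byte 0xF1 = 11110001 → 4-byte char #2 = F1 97 B6 8D.
Offset 8: leading byte 0xE0 = 11100000 → 3-byte char #3 = E0 A7 A0.
Offset 11: leading byte 0xD2 = 11010010 → 2-byte char #4 = D2 9D.
Offset 13: leading byte 0xF0 = 11110000 → 4-byte char #5 = F0 A7 91 A0.
Offset 17: leading byte 0xF1 = 11110001 → 4-byte char #6 = F1 84 93 89.
Offset 21: leading byte 0xF1 = 11110001 → 4-byte char #7 = F1 B8 B2 BD.
Offset 25: leading byte 0xE4 = 11100100 → 3-byte char #8 = E4 AA 84.
Leading byte 0xE4 = 11100100 matches 1110xxxx → 3-byte sequence.
Byte 1: 0xE4 = 11100100, payload 0100 (4 bits).
Byte 2: 0xAA = 10101010 (10xxxxxx ✓), payload 101010.
Byte 3: 0x84 = 10000100 (10xxxxxx ✓), payload 000100.
Concatenate: 0100101010000100 = 0x4A84 (16 bits → U+4A84).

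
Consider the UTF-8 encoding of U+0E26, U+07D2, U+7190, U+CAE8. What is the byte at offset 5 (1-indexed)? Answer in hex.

1-indexed offset 5 is 0-indexed offset 4.
U+0E26 → 3-byte form E0 B8 A6 at offsets 0–2.
U+07D2 → 2-byte form DF 92 at offsets 3–4.
Offset 4 falls in char 2's range; it's byte 2 of DF 92 = 0x92.

0x92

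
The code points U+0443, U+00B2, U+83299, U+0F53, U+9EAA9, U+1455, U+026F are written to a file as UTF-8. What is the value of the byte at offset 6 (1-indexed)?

1-indexed offset 6 is 0-indexed offset 5.
U+0443 → 2-byte form D1 83 at offsets 0–1.
U+00B2 → 2-byte form C2 B2 at offsets 2–3.
U+83299 → 4-byte form F2 83 8A 99 at offsets 4–7.
Offset 5 falls in char 3's range; it's byte 2 of F2 83 8A 99 = 0x83.

0x83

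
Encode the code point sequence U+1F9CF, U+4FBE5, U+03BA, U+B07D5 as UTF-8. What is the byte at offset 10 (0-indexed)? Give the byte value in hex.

0xF2

U+1F9CF → 4-byte form F0 9F A7 8F at offsets 0–3.
U+4FBE5 → 4-byte form F1 8F AF A5 at offsets 4–7.
U+03BA → 2-byte form CE BA at offsets 8–9.
U+B07D5 → 4-byte form F2 B0 9F 95 at offsets 10–13.
Offset 10 falls in char 4's range; it's byte 1 of F2 B0 9F 95 = 0xF2.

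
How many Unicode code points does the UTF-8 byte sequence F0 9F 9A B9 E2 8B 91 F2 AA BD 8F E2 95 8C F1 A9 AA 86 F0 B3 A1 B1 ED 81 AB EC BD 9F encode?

8

Byte at offset 0: 0xF0 = 11110000 → 4-byte char (#1). Advance 4.
Byte at offset 4: 0xE2 = 11100010 → 3-byte char (#2). Advance 3.
Byte at offset 7: 0xF2 = 11110010 → 4-byte char (#3). Advance 4.
Byte at offset 11: 0xE2 = 11100010 → 3-byte char (#4). Advance 3.
Byte at offset 14: 0xF1 = 11110001 → 4-byte char (#5). Advance 4.
Byte at offset 18: 0xF0 = 11110000 → 4-byte char (#6). Advance 4.
Byte at offset 22: 0xED = 11101101 → 3-byte char (#7). Advance 3.
Byte at offset 25: 0xEC = 11101100 → 3-byte char (#8). Advance 3.
Reached end at offset 28 after 8 code points.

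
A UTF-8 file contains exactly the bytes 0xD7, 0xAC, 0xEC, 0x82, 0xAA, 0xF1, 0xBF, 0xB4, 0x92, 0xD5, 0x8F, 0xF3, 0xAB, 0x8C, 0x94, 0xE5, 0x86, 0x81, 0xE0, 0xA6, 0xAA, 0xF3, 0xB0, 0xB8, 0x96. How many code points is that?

Byte at offset 0: 0xD7 = 11010111 → 2-byte char (#1). Advance 2.
Byte at offset 2: 0xEC = 11101100 → 3-byte char (#2). Advance 3.
Byte at offset 5: 0xF1 = 11110001 → 4-byte char (#3). Advance 4.
Byte at offset 9: 0xD5 = 11010101 → 2-byte char (#4). Advance 2.
Byte at offset 11: 0xF3 = 11110011 → 4-byte char (#5). Advance 4.
Byte at offset 15: 0xE5 = 11100101 → 3-byte char (#6). Advance 3.
Byte at offset 18: 0xE0 = 11100000 → 3-byte char (#7). Advance 3.
Byte at offset 21: 0xF3 = 11110011 → 4-byte char (#8). Advance 4.
Reached end at offset 25 after 8 code points.

8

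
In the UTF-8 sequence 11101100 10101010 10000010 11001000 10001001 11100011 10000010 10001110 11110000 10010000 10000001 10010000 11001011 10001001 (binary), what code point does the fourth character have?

Offset 0: leading byte 0xEC = 11101100 → 3-byte char #1 = EC AA 82.
Offset 3: leading byte 0xC8 = 11001000 → 2-byte char #2 = C8 89.
Offset 5: leading byte 0xE3 = 11100011 → 3-byte char #3 = E3 82 8E.
Offset 8: leading byte 0xF0 = 11110000 → 4-byte char #4 = F0 90 81 90.
Leading byte 0xF0 = 11110000 matches 11110xxx → 4-byte sequence.
Byte 1: 0xF0 = 11110000, payload 000 (3 bits).
Byte 2: 0x90 = 10010000 (10xxxxxx ✓), payload 010000.
Byte 3: 0x81 = 10000001 (10xxxxxx ✓), payload 000001.
Byte 4: 0x90 = 10010000 (10xxxxxx ✓), payload 010000.
Concatenate: 000010000000001010000 = 0x10050 (21 bits → U+10050).

U+10050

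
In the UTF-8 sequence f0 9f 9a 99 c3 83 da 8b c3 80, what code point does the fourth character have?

Offset 0: leading byte 0xF0 = 11110000 → 4-byte char #1 = F0 9F 9A 99.
Offset 4: leading byte 0xC3 = 11000011 → 2-byte char #2 = C3 83.
Offset 6: leading byte 0xDA = 11011010 → 2-byte char #3 = DA 8B.
Offset 8: leading byte 0xC3 = 11000011 → 2-byte char #4 = C3 80.
Leading byte 0xC3 = 11000011 matches 110xxxxx → 2-byte sequence.
Byte 1: 0xC3 = 11000011, payload 00011 (5 bits).
Byte 2: 0x80 = 10000000 (10xxxxxx ✓), payload 000000.
Concatenate: 00011000000 = 0xC0 (11 bits → U+00C0).

U+00C0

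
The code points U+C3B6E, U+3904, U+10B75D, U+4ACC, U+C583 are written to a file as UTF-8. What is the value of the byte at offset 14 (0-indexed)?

0xEC

U+C3B6E → 4-byte form F3 83 AD AE at offsets 0–3.
U+3904 → 3-byte form E3 A4 84 at offsets 4–6.
U+10B75D → 4-byte form F4 8B 9D 9D at offsets 7–10.
U+4ACC → 3-byte form E4 AB 8C at offsets 11–13.
U+C583 → 3-byte form EC 96 83 at offsets 14–16.
Offset 14 falls in char 5's range; it's byte 1 of EC 96 83 = 0xEC.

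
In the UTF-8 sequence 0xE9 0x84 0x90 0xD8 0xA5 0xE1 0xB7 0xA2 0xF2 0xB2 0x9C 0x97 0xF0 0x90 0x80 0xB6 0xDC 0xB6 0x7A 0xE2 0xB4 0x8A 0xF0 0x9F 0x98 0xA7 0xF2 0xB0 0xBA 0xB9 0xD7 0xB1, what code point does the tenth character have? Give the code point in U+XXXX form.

U+B0EB9

Offset 0: leading byte 0xE9 = 11101001 → 3-byte char #1 = E9 84 90.
Offset 3: leading byte 0xD8 = 11011000 → 2-byte char #2 = D8 A5.
Offset 5: leading byte 0xE1 = 11100001 → 3-byte char #3 = E1 B7 A2.
Offset 8: leading byte 0xF2 = 11110010 → 4-byte char #4 = F2 B2 9C 97.
Offset 12: leading byte 0xF0 = 11110000 → 4-byte char #5 = F0 90 80 B6.
Offset 16: leading byte 0xDC = 11011100 → 2-byte char #6 = DC B6.
Offset 18: leading byte 0x7A = 01111010 → 1-byte char #7 = 7A.
Offset 19: leading byte 0xE2 = 11100010 → 3-byte char #8 = E2 B4 8A.
Offset 22: leading byte 0xF0 = 11110000 → 4-byte char #9 = F0 9F 98 A7.
Offset 26: leading byte 0xF2 = 11110010 → 4-byte char #10 = F2 B0 BA B9.
Leading byte 0xF2 = 11110010 matches 11110xxx → 4-byte sequence.
Byte 1: 0xF2 = 11110010, payload 010 (3 bits).
Byte 2: 0xB0 = 10110000 (10xxxxxx ✓), payload 110000.
Byte 3: 0xBA = 10111010 (10xxxxxx ✓), payload 111010.
Byte 4: 0xB9 = 10111001 (10xxxxxx ✓), payload 111001.
Concatenate: 010110000111010111001 = 0xB0EB9 (21 bits → U+B0EB9).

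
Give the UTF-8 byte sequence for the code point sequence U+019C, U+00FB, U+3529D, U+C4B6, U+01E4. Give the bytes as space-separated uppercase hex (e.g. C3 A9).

C6 9C C3 BB F0 B5 8A 9D EC 92 B6 C7 A4

U+019C: 2-byte form → C6 9C.
U+00FB: 2-byte form → C3 BB.
U+3529D: 4-byte form → F0 B5 8A 9D.
U+C4B6: 3-byte form → EC 92 B6.
U+01E4: 2-byte form → C7 A4.
Concatenated (13 bytes): C6 9C C3 BB F0 B5 8A 9D EC 92 B6 C7 A4.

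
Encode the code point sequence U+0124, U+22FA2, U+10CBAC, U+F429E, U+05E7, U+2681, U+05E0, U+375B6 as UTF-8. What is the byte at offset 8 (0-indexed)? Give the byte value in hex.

0xAE

U+0124 → 2-byte form C4 A4 at offsets 0–1.
U+22FA2 → 4-byte form F0 A2 BE A2 at offsets 2–5.
U+10CBAC → 4-byte form F4 8C AE AC at offsets 6–9.
Offset 8 falls in char 3's range; it's byte 3 of F4 8C AE AC = 0xAE.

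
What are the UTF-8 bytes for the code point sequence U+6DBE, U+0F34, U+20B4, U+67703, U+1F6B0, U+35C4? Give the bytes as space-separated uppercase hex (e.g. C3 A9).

E6 B6 BE E0 BC B4 E2 82 B4 F1 A7 9C 83 F0 9F 9A B0 E3 97 84

U+6DBE: 3-byte form → E6 B6 BE.
U+0F34: 3-byte form → E0 BC B4.
U+20B4: 3-byte form → E2 82 B4.
U+67703: 4-byte form → F1 A7 9C 83.
U+1F6B0: 4-byte form → F0 9F 9A B0.
U+35C4: 3-byte form → E3 97 84.
Concatenated (20 bytes): E6 B6 BE E0 BC B4 E2 82 B4 F1 A7 9C 83 F0 9F 9A B0 E3 97 84.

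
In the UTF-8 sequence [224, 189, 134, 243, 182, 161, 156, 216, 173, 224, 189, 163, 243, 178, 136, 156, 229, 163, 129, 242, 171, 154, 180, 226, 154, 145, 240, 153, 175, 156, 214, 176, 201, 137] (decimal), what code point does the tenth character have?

U+05B0

Offset 0: leading byte 0xE0 = 11100000 → 3-byte char #1 = E0 BD 86.
Offset 3: leading byte 0xF3 = 11110011 → 4-byte char #2 = F3 B6 A1 9C.
Offset 7: leading byte 0xD8 = 11011000 → 2-byte char #3 = D8 AD.
Offset 9: leading byte 0xE0 = 11100000 → 3-byte char #4 = E0 BD A3.
Offset 12: leading byte 0xF3 = 11110011 → 4-byte char #5 = F3 B2 88 9C.
Offset 16: leading byte 0xE5 = 11100101 → 3-byte char #6 = E5 A3 81.
Offset 19: leading byte 0xF2 = 11110010 → 4-byte char #7 = F2 AB 9A B4.
Offset 23: leading byte 0xE2 = 11100010 → 3-byte char #8 = E2 9A 91.
Offset 26: leading byte 0xF0 = 11110000 → 4-byte char #9 = F0 99 AF 9C.
Offset 30: leading byte 0xD6 = 11010110 → 2-byte char #10 = D6 B0.
Leading byte 0xD6 = 11010110 matches 110xxxxx → 2-byte sequence.
Byte 1: 0xD6 = 11010110, payload 10110 (5 bits).
Byte 2: 0xB0 = 10110000 (10xxxxxx ✓), payload 110000.
Concatenate: 10110110000 = 0x5B0 (11 bits → U+05B0).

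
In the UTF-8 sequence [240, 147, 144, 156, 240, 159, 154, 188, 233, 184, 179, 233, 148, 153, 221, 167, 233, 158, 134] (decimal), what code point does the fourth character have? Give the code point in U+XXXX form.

U+9519

Offset 0: leading byte 0xF0 = 11110000 → 4-byte char #1 = F0 93 90 9C.
Offset 4: leading byte 0xF0 = 11110000 → 4-byte char #2 = F0 9F 9A BC.
Offset 8: leading byte 0xE9 = 11101001 → 3-byte char #3 = E9 B8 B3.
Offset 11: leading byte 0xE9 = 11101001 → 3-byte char #4 = E9 94 99.
Leading byte 0xE9 = 11101001 matches 1110xxxx → 3-byte sequence.
Byte 1: 0xE9 = 11101001, payload 1001 (4 bits).
Byte 2: 0x94 = 10010100 (10xxxxxx ✓), payload 010100.
Byte 3: 0x99 = 10011001 (10xxxxxx ✓), payload 011001.
Concatenate: 1001010100011001 = 0x9519 (16 bits → U+9519).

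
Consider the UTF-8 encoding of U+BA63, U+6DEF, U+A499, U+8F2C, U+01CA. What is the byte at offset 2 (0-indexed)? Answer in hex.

0xA3

U+BA63 → 3-byte form EB A9 A3 at offsets 0–2.
Offset 2 falls in char 1's range; it's byte 3 of EB A9 A3 = 0xA3.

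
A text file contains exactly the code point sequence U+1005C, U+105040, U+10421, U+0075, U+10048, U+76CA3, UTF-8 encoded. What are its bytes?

U+1005C: 4-byte form → F0 90 81 9C.
U+105040: 4-byte form → F4 85 81 80.
U+10421: 4-byte form → F0 90 90 A1.
U+0075: 1-byte form → 75.
U+10048: 4-byte form → F0 90 81 88.
U+76CA3: 4-byte form → F1 B6 B2 A3.
Concatenated (21 bytes): F0 90 81 9C F4 85 81 80 F0 90 90 A1 75 F0 90 81 88 F1 B6 B2 A3.

F0 90 81 9C F4 85 81 80 F0 90 90 A1 75 F0 90 81 88 F1 B6 B2 A3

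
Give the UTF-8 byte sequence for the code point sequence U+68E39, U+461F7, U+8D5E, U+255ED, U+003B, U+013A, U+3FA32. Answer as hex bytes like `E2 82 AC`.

F1 A8 B8 B9 F1 86 87 B7 E8 B5 9E F0 A5 97 AD 3B C4 BA F0 BF A8 B2

U+68E39: 4-byte form → F1 A8 B8 B9.
U+461F7: 4-byte form → F1 86 87 B7.
U+8D5E: 3-byte form → E8 B5 9E.
U+255ED: 4-byte form → F0 A5 97 AD.
U+003B: 1-byte form → 3B.
U+013A: 2-byte form → C4 BA.
U+3FA32: 4-byte form → F0 BF A8 B2.
Concatenated (22 bytes): F1 A8 B8 B9 F1 86 87 B7 E8 B5 9E F0 A5 97 AD 3B C4 BA F0 BF A8 B2.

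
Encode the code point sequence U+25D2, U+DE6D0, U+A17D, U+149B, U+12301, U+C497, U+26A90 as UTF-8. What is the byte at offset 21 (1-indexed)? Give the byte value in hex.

0xF0

1-indexed offset 21 is 0-indexed offset 20.
U+25D2 → 3-byte form E2 97 92 at offsets 0–2.
U+DE6D0 → 4-byte form F3 9E 9B 90 at offsets 3–6.
U+A17D → 3-byte form EA 85 BD at offsets 7–9.
U+149B → 3-byte form E1 92 9B at offsets 10–12.
U+12301 → 4-byte form F0 92 8C 81 at offsets 13–16.
U+C497 → 3-byte form EC 92 97 at offsets 17–19.
U+26A90 → 4-byte form F0 A6 AA 90 at offsets 20–23.
Offset 20 falls in char 7's range; it's byte 1 of F0 A6 AA 90 = 0xF0.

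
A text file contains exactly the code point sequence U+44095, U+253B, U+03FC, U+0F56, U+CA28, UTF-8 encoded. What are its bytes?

F1 84 82 95 E2 94 BB CF BC E0 BD 96 EC A8 A8

U+44095: 4-byte form → F1 84 82 95.
U+253B: 3-byte form → E2 94 BB.
U+03FC: 2-byte form → CF BC.
U+0F56: 3-byte form → E0 BD 96.
U+CA28: 3-byte form → EC A8 A8.
Concatenated (15 bytes): F1 84 82 95 E2 94 BB CF BC E0 BD 96 EC A8 A8.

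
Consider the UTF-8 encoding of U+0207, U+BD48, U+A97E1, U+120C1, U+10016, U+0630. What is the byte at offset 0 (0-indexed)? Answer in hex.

0xC8

U+0207 → 2-byte form C8 87 at offsets 0–1.
Offset 0 falls in char 1's range; it's byte 1 of C8 87 = 0xC8.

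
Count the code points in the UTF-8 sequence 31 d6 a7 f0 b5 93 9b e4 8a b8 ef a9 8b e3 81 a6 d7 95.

Byte at offset 0: 0x31 = 00110001 → 1-byte char (#1). Advance 1.
Byte at offset 1: 0xD6 = 11010110 → 2-byte char (#2). Advance 2.
Byte at offset 3: 0xF0 = 11110000 → 4-byte char (#3). Advance 4.
Byte at offset 7: 0xE4 = 11100100 → 3-byte char (#4). Advance 3.
Byte at offset 10: 0xEF = 11101111 → 3-byte char (#5). Advance 3.
Byte at offset 13: 0xE3 = 11100011 → 3-byte char (#6). Advance 3.
Byte at offset 16: 0xD7 = 11010111 → 2-byte char (#7). Advance 2.
Reached end at offset 18 after 7 code points.

7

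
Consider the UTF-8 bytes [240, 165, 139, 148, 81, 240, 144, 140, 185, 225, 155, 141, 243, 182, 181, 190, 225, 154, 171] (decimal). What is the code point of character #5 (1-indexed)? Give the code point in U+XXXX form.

Offset 0: leading byte 0xF0 = 11110000 → 4-byte char #1 = F0 A5 8B 94.
Offset 4: leading byte 0x51 = 01010001 → 1-byte char #2 = 51.
Offset 5: leading byte 0xF0 = 11110000 → 4-byte char #3 = F0 90 8C B9.
Offset 9: leading byte 0xE1 = 11100001 → 3-byte char #4 = E1 9B 8D.
Offset 12: leading byte 0xF3 = 11110011 → 4-byte char #5 = F3 B6 B5 BE.
Leading byte 0xF3 = 11110011 matches 11110xxx → 4-byte sequence.
Byte 1: 0xF3 = 11110011, payload 011 (3 bits).
Byte 2: 0xB6 = 10110110 (10xxxxxx ✓), payload 110110.
Byte 3: 0xB5 = 10110101 (10xxxxxx ✓), payload 110101.
Byte 4: 0xBE = 10111110 (10xxxxxx ✓), payload 111110.
Concatenate: 011110110110101111110 = 0xF6D7E (21 bits → U+F6D7E).

U+F6D7E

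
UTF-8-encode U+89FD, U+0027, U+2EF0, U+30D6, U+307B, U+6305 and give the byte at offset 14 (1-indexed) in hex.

0xE6

1-indexed offset 14 is 0-indexed offset 13.
U+89FD → 3-byte form E8 A7 BD at offsets 0–2.
U+0027 → 1-byte form 27 at offsets 3–3.
U+2EF0 → 3-byte form E2 BB B0 at offsets 4–6.
U+30D6 → 3-byte form E3 83 96 at offsets 7–9.
U+307B → 3-byte form E3 81 BB at offsets 10–12.
U+6305 → 3-byte form E6 8C 85 at offsets 13–15.
Offset 13 falls in char 6's range; it's byte 1 of E6 8C 85 = 0xE6.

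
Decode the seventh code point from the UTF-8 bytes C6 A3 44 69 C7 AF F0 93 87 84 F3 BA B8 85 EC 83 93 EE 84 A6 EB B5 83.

Offset 0: leading byte 0xC6 = 11000110 → 2-byte char #1 = C6 A3.
Offset 2: leading byte 0x44 = 01000100 → 1-byte char #2 = 44.
Offset 3: leading byte 0x69 = 01101001 → 1-byte char #3 = 69.
Offset 4: leading byte 0xC7 = 11000111 → 2-byte char #4 = C7 AF.
Offset 6: leading byte 0xF0 = 11110000 → 4-byte char #5 = F0 93 87 84.
Offset 10: leading byte 0xF3 = 11110011 → 4-byte char #6 = F3 BA B8 85.
Offset 14: leading byte 0xEC = 11101100 → 3-byte char #7 = EC 83 93.
Leading byte 0xEC = 11101100 matches 1110xxxx → 3-byte sequence.
Byte 1: 0xEC = 11101100, payload 1100 (4 bits).
Byte 2: 0x83 = 10000011 (10xxxxxx ✓), payload 000011.
Byte 3: 0x93 = 10010011 (10xxxxxx ✓), payload 010011.
Concatenate: 1100000011010011 = 0xC0D3 (16 bits → U+C0D3).

U+C0D3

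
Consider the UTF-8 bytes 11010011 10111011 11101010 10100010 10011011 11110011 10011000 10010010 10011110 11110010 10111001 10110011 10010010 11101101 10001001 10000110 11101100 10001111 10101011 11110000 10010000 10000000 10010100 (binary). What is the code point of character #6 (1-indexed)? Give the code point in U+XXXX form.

U+C3EB

Offset 0: leading byte 0xD3 = 11010011 → 2-byte char #1 = D3 BB.
Offset 2: leading byte 0xEA = 11101010 → 3-byte char #2 = EA A2 9B.
Offset 5: leading byte 0xF3 = 11110011 → 4-byte char #3 = F3 98 92 9E.
Offset 9: leading byte 0xF2 = 11110010 → 4-byte char #4 = F2 B9 B3 92.
Offset 13: leading byte 0xED = 11101101 → 3-byte char #5 = ED 89 86.
Offset 16: leading byte 0xEC = 11101100 → 3-byte char #6 = EC 8F AB.
Leading byte 0xEC = 11101100 matches 1110xxxx → 3-byte sequence.
Byte 1: 0xEC = 11101100, payload 1100 (4 bits).
Byte 2: 0x8F = 10001111 (10xxxxxx ✓), payload 001111.
Byte 3: 0xAB = 10101011 (10xxxxxx ✓), payload 101011.
Concatenate: 1100001111101011 = 0xC3EB (16 bits → U+C3EB).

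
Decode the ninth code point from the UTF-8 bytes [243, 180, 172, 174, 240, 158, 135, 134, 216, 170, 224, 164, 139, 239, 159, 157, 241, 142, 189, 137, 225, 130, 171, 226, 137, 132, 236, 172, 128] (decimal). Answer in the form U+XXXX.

U+CB00

Offset 0: leading byte 0xF3 = 11110011 → 4-byte char #1 = F3 B4 AC AE.
Offset 4: leading byte 0xF0 = 11110000 → 4-byte char #2 = F0 9E 87 86.
Offset 8: leading byte 0xD8 = 11011000 → 2-byte char #3 = D8 AA.
Offset 10: leading byte 0xE0 = 11100000 → 3-byte char #4 = E0 A4 8B.
Offset 13: leading byte 0xEF = 11101111 → 3-byte char #5 = EF 9F 9D.
Offset 16: leading byte 0xF1 = 11110001 → 4-byte char #6 = F1 8E BD 89.
Offset 20: leading byte 0xE1 = 11100001 → 3-byte char #7 = E1 82 AB.
Offset 23: leading byte 0xE2 = 11100010 → 3-byte char #8 = E2 89 84.
Offset 26: leading byte 0xEC = 11101100 → 3-byte char #9 = EC AC 80.
Leading byte 0xEC = 11101100 matches 1110xxxx → 3-byte sequence.
Byte 1: 0xEC = 11101100, payload 1100 (4 bits).
Byte 2: 0xAC = 10101100 (10xxxxxx ✓), payload 101100.
Byte 3: 0x80 = 10000000 (10xxxxxx ✓), payload 000000.
Concatenate: 1100101100000000 = 0xCB00 (16 bits → U+CB00).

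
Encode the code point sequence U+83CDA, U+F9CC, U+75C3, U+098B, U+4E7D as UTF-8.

U+83CDA: 4-byte form → F2 83 B3 9A.
U+F9CC: 3-byte form → EF A7 8C.
U+75C3: 3-byte form → E7 97 83.
U+098B: 3-byte form → E0 A6 8B.
U+4E7D: 3-byte form → E4 B9 BD.
Concatenated (16 bytes): F2 83 B3 9A EF A7 8C E7 97 83 E0 A6 8B E4 B9 BD.

F2 83 B3 9A EF A7 8C E7 97 83 E0 A6 8B E4 B9 BD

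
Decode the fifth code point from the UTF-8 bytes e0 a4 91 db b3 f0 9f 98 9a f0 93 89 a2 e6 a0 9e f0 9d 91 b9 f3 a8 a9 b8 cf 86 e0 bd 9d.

U+681E

Offset 0: leading byte 0xE0 = 11100000 → 3-byte char #1 = E0 A4 91.
Offset 3: leading byte 0xDB = 11011011 → 2-byte char #2 = DB B3.
Offset 5: leading byte 0xF0 = 11110000 → 4-byte char #3 = F0 9F 98 9A.
Offset 9: leading byte 0xF0 = 11110000 → 4-byte char #4 = F0 93 89 A2.
Offset 13: leading byte 0xE6 = 11100110 → 3-byte char #5 = E6 A0 9E.
Leading byte 0xE6 = 11100110 matches 1110xxxx → 3-byte sequence.
Byte 1: 0xE6 = 11100110, payload 0110 (4 bits).
Byte 2: 0xA0 = 10100000 (10xxxxxx ✓), payload 100000.
Byte 3: 0x9E = 10011110 (10xxxxxx ✓), payload 011110.
Concatenate: 0110100000011110 = 0x681E (16 bits → U+681E).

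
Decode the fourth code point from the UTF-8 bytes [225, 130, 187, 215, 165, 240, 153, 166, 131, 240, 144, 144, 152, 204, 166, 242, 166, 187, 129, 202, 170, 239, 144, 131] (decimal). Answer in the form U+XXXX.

Offset 0: leading byte 0xE1 = 11100001 → 3-byte char #1 = E1 82 BB.
Offset 3: leading byte 0xD7 = 11010111 → 2-byte char #2 = D7 A5.
Offset 5: leading byte 0xF0 = 11110000 → 4-byte char #3 = F0 99 A6 83.
Offset 9: leading byte 0xF0 = 11110000 → 4-byte char #4 = F0 90 90 98.
Leading byte 0xF0 = 11110000 matches 11110xxx → 4-byte sequence.
Byte 1: 0xF0 = 11110000, payload 000 (3 bits).
Byte 2: 0x90 = 10010000 (10xxxxxx ✓), payload 010000.
Byte 3: 0x90 = 10010000 (10xxxxxx ✓), payload 010000.
Byte 4: 0x98 = 10011000 (10xxxxxx ✓), payload 011000.
Concatenate: 000010000010000011000 = 0x10418 (21 bits → U+10418).

U+10418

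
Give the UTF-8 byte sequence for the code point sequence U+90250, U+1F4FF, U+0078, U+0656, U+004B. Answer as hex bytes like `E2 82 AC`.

U+90250: 4-byte form → F2 90 89 90.
U+1F4FF: 4-byte form → F0 9F 93 BF.
U+0078: 1-byte form → 78.
U+0656: 2-byte form → D9 96.
U+004B: 1-byte form → 4B.
Concatenated (12 bytes): F2 90 89 90 F0 9F 93 BF 78 D9 96 4B.

F2 90 89 90 F0 9F 93 BF 78 D9 96 4B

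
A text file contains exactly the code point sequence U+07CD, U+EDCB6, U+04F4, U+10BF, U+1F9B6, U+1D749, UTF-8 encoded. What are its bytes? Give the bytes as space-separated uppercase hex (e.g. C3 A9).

U+07CD: 2-byte form → DF 8D.
U+EDCB6: 4-byte form → F3 AD B2 B6.
U+04F4: 2-byte form → D3 B4.
U+10BF: 3-byte form → E1 82 BF.
U+1F9B6: 4-byte form → F0 9F A6 B6.
U+1D749: 4-byte form → F0 9D 9D 89.
Concatenated (19 bytes): DF 8D F3 AD B2 B6 D3 B4 E1 82 BF F0 9F A6 B6 F0 9D 9D 89.

DF 8D F3 AD B2 B6 D3 B4 E1 82 BF F0 9F A6 B6 F0 9D 9D 89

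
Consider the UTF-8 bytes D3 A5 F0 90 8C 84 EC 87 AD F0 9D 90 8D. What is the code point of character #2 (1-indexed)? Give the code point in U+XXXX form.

U+10304

Offset 0: leading byte 0xD3 = 11010011 → 2-byte char #1 = D3 A5.
Offset 2: leading byte 0xF0 = 11110000 → 4-byte char #2 = F0 90 8C 84.
Leading byte 0xF0 = 11110000 matches 11110xxx → 4-byte sequence.
Byte 1: 0xF0 = 11110000, payload 000 (3 bits).
Byte 2: 0x90 = 10010000 (10xxxxxx ✓), payload 010000.
Byte 3: 0x8C = 10001100 (10xxxxxx ✓), payload 001100.
Byte 4: 0x84 = 10000100 (10xxxxxx ✓), payload 000100.
Concatenate: 000010000001100000100 = 0x10304 (21 bits → U+10304).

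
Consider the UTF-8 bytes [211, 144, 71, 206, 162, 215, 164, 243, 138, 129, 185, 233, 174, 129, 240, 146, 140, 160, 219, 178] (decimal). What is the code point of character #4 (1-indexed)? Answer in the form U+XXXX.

U+05E4

Offset 0: leading byte 0xD3 = 11010011 → 2-byte char #1 = D3 90.
Offset 2: leading byte 0x47 = 01000111 → 1-byte char #2 = 47.
Offset 3: leading byte 0xCE = 11001110 → 2-byte char #3 = CE A2.
Offset 5: leading byte 0xD7 = 11010111 → 2-byte char #4 = D7 A4.
Leading byte 0xD7 = 11010111 matches 110xxxxx → 2-byte sequence.
Byte 1: 0xD7 = 11010111, payload 10111 (5 bits).
Byte 2: 0xA4 = 10100100 (10xxxxxx ✓), payload 100100.
Concatenate: 10111100100 = 0x5E4 (11 bits → U+05E4).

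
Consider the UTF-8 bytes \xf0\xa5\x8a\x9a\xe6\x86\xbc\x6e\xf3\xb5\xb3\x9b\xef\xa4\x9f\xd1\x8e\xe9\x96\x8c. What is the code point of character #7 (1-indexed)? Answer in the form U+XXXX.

U+958C

Offset 0: leading byte 0xF0 = 11110000 → 4-byte char #1 = F0 A5 8A 9A.
Offset 4: leading byte 0xE6 = 11100110 → 3-byte char #2 = E6 86 BC.
Offset 7: leading byte 0x6E = 01101110 → 1-byte char #3 = 6E.
Offset 8: leading byte 0xF3 = 11110011 → 4-byte char #4 = F3 B5 B3 9B.
Offset 12: leading byte 0xEF = 11101111 → 3-byte char #5 = EF A4 9F.
Offset 15: leading byte 0xD1 = 11010001 → 2-byte char #6 = D1 8E.
Offset 17: leading byte 0xE9 = 11101001 → 3-byte char #7 = E9 96 8C.
Leading byte 0xE9 = 11101001 matches 1110xxxx → 3-byte sequence.
Byte 1: 0xE9 = 11101001, payload 1001 (4 bits).
Byte 2: 0x96 = 10010110 (10xxxxxx ✓), payload 010110.
Byte 3: 0x8C = 10001100 (10xxxxxx ✓), payload 001100.
Concatenate: 1001010110001100 = 0x958C (16 bits → U+958C).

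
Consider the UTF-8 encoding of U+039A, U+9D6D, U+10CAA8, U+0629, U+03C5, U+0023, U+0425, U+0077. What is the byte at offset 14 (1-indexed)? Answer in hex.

0x23

1-indexed offset 14 is 0-indexed offset 13.
U+039A → 2-byte form CE 9A at offsets 0–1.
U+9D6D → 3-byte form E9 B5 AD at offsets 2–4.
U+10CAA8 → 4-byte form F4 8C AA A8 at offsets 5–8.
U+0629 → 2-byte form D8 A9 at offsets 9–10.
U+03C5 → 2-byte form CF 85 at offsets 11–12.
U+0023 → 1-byte form 23 at offsets 13–13.
Offset 13 falls in char 6's range; it's byte 1 of 23 = 0x23.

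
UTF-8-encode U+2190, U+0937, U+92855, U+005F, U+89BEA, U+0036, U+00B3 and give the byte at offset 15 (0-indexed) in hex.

0x36

U+2190 → 3-byte form E2 86 90 at offsets 0–2.
U+0937 → 3-byte form E0 A4 B7 at offsets 3–5.
U+92855 → 4-byte form F2 92 A1 95 at offsets 6–9.
U+005F → 1-byte form 5F at offsets 10–10.
U+89BEA → 4-byte form F2 89 AF AA at offsets 11–14.
U+0036 → 1-byte form 36 at offsets 15–15.
Offset 15 falls in char 6's range; it's byte 1 of 36 = 0x36.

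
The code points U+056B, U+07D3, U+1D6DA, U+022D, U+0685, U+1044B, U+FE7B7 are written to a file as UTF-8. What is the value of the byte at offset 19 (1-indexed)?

0x9E

1-indexed offset 19 is 0-indexed offset 18.
U+056B → 2-byte form D5 AB at offsets 0–1.
U+07D3 → 2-byte form DF 93 at offsets 2–3.
U+1D6DA → 4-byte form F0 9D 9B 9A at offsets 4–7.
U+022D → 2-byte form C8 AD at offsets 8–9.
U+0685 → 2-byte form DA 85 at offsets 10–11.
U+1044B → 4-byte form F0 90 91 8B at offsets 12–15.
U+FE7B7 → 4-byte form F3 BE 9E B7 at offsets 16–19.
Offset 18 falls in char 7's range; it's byte 3 of F3 BE 9E B7 = 0x9E.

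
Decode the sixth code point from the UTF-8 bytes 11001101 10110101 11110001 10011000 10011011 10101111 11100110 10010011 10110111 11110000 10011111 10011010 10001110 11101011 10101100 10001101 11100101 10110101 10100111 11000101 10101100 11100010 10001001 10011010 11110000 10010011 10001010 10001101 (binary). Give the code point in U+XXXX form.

Offset 0: leading byte 0xCD = 11001101 → 2-byte char #1 = CD B5.
Offset 2: leading byte 0xF1 = 11110001 → 4-byte char #2 = F1 98 9B AF.
Offset 6: leading byte 0xE6 = 11100110 → 3-byte char #3 = E6 93 B7.
Offset 9: leading byte 0xF0 = 11110000 → 4-byte char #4 = F0 9F 9A 8E.
Offset 13: leading byte 0xEB = 11101011 → 3-byte char #5 = EB AC 8D.
Offset 16: leading byte 0xE5 = 11100101 → 3-byte char #6 = E5 B5 A7.
Leading byte 0xE5 = 11100101 matches 1110xxxx → 3-byte sequence.
Byte 1: 0xE5 = 11100101, payload 0101 (4 bits).
Byte 2: 0xB5 = 10110101 (10xxxxxx ✓), payload 110101.
Byte 3: 0xA7 = 10100111 (10xxxxxx ✓), payload 100111.
Concatenate: 0101110101100111 = 0x5D67 (16 bits → U+5D67).

U+5D67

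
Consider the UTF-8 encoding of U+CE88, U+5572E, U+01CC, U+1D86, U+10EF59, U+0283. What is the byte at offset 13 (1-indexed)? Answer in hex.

0xF4

1-indexed offset 13 is 0-indexed offset 12.
U+CE88 → 3-byte form EC BA 88 at offsets 0–2.
U+5572E → 4-byte form F1 95 9C AE at offsets 3–6.
U+01CC → 2-byte form C7 8C at offsets 7–8.
U+1D86 → 3-byte form E1 B6 86 at offsets 9–11.
U+10EF59 → 4-byte form F4 8E BD 99 at offsets 12–15.
Offset 12 falls in char 5's range; it's byte 1 of F4 8E BD 99 = 0xF4.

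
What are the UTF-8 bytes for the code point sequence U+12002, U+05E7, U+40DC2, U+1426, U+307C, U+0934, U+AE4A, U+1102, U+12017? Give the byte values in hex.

F0 92 80 82 D7 A7 F1 80 B7 82 E1 90 A6 E3 81 BC E0 A4 B4 EA B9 8A E1 84 82 F0 92 80 97

U+12002: 4-byte form → F0 92 80 82.
U+05E7: 2-byte form → D7 A7.
U+40DC2: 4-byte form → F1 80 B7 82.
U+1426: 3-byte form → E1 90 A6.
U+307C: 3-byte form → E3 81 BC.
U+0934: 3-byte form → E0 A4 B4.
U+AE4A: 3-byte form → EA B9 8A.
U+1102: 3-byte form → E1 84 82.
U+12017: 4-byte form → F0 92 80 97.
Concatenated (29 bytes): F0 92 80 82 D7 A7 F1 80 B7 82 E1 90 A6 E3 81 BC E0 A4 B4 EA B9 8A E1 84 82 F0 92 80 97.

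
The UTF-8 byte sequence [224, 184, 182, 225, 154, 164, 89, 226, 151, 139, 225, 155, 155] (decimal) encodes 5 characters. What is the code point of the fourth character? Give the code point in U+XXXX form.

Offset 0: leading byte 0xE0 = 11100000 → 3-byte char #1 = E0 B8 B6.
Offset 3: leading byte 0xE1 = 11100001 → 3-byte char #2 = E1 9A A4.
Offset 6: leading byte 0x59 = 01011001 → 1-byte char #3 = 59.
Offset 7: leading byte 0xE2 = 11100010 → 3-byte char #4 = E2 97 8B.
Leading byte 0xE2 = 11100010 matches 1110xxxx → 3-byte sequence.
Byte 1: 0xE2 = 11100010, payload 0010 (4 bits).
Byte 2: 0x97 = 10010111 (10xxxxxx ✓), payload 010111.
Byte 3: 0x8B = 10001011 (10xxxxxx ✓), payload 001011.
Concatenate: 0010010111001011 = 0x25CB (16 bits → U+25CB).

U+25CB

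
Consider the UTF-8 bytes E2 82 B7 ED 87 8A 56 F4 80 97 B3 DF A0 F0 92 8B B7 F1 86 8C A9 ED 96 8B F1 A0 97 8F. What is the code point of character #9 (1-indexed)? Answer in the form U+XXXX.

U+605CF

Offset 0: leading byte 0xE2 = 11100010 → 3-byte char #1 = E2 82 B7.
Offset 3: leading byte 0xED = 11101101 → 3-byte char #2 = ED 87 8A.
Offset 6: leading byte 0x56 = 01010110 → 1-byte char #3 = 56.
Offset 7: leading byte 0xF4 = 11110100 → 4-byte char #4 = F4 80 97 B3.
Offset 11: leading byte 0xDF = 11011111 → 2-byte char #5 = DF A0.
Offset 13: leading byte 0xF0 = 11110000 → 4-byte char #6 = F0 92 8B B7.
Offset 17: leading byte 0xF1 = 11110001 → 4-byte char #7 = F1 86 8C A9.
Offset 21: leading byte 0xED = 11101101 → 3-byte char #8 = ED 96 8B.
Offset 24: leading byte 0xF1 = 11110001 → 4-byte char #9 = F1 A0 97 8F.
Leading byte 0xF1 = 11110001 matches 11110xxx → 4-byte sequence.
Byte 1: 0xF1 = 11110001, payload 001 (3 bits).
Byte 2: 0xA0 = 10100000 (10xxxxxx ✓), payload 100000.
Byte 3: 0x97 = 10010111 (10xxxxxx ✓), payload 010111.
Byte 4: 0x8F = 10001111 (10xxxxxx ✓), payload 001111.
Concatenate: 001100000010111001111 = 0x605CF (21 bits → U+605CF).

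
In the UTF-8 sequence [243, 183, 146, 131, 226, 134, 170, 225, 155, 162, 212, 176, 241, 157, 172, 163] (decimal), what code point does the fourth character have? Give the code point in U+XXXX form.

Offset 0: leading byte 0xF3 = 11110011 → 4-byte char #1 = F3 B7 92 83.
Offset 4: leading byte 0xE2 = 11100010 → 3-byte char #2 = E2 86 AA.
Offset 7: leading byte 0xE1 = 11100001 → 3-byte char #3 = E1 9B A2.
Offset 10: leading byte 0xD4 = 11010100 → 2-byte char #4 = D4 B0.
Leading byte 0xD4 = 11010100 matches 110xxxxx → 2-byte sequence.
Byte 1: 0xD4 = 11010100, payload 10100 (5 bits).
Byte 2: 0xB0 = 10110000 (10xxxxxx ✓), payload 110000.
Concatenate: 10100110000 = 0x530 (11 bits → U+0530).

U+0530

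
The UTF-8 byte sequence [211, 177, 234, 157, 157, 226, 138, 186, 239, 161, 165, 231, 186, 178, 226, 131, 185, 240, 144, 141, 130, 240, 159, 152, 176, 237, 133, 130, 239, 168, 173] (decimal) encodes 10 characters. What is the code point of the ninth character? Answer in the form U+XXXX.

U+D142

Offset 0: leading byte 0xD3 = 11010011 → 2-byte char #1 = D3 B1.
Offset 2: leading byte 0xEA = 11101010 → 3-byte char #2 = EA 9D 9D.
Offset 5: leading byte 0xE2 = 11100010 → 3-byte char #3 = E2 8A BA.
Offset 8: leading byte 0xEF = 11101111 → 3-byte char #4 = EF A1 A5.
Offset 11: leading byte 0xE7 = 11100111 → 3-byte char #5 = E7 BA B2.
Offset 14: leading byte 0xE2 = 11100010 → 3-byte char #6 = E2 83 B9.
Offset 17: leading byte 0xF0 = 11110000 → 4-byte char #7 = F0 90 8D 82.
Offset 21: leading byte 0xF0 = 11110000 → 4-byte char #8 = F0 9F 98 B0.
Offset 25: leading byte 0xED = 11101101 → 3-byte char #9 = ED 85 82.
Leading byte 0xED = 11101101 matches 1110xxxx → 3-byte sequence.
Byte 1: 0xED = 11101101, payload 1101 (4 bits).
Byte 2: 0x85 = 10000101 (10xxxxxx ✓), payload 000101.
Byte 3: 0x82 = 10000010 (10xxxxxx ✓), payload 000010.
Concatenate: 1101000101000010 = 0xD142 (16 bits → U+D142).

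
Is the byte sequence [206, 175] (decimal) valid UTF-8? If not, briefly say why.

valid

Leading byte 0xCE = 11001110 → 2-byte form.
Continuation bytes 0xAF=10101111 all match 10xxxxxx.
Decoded value 0x3AF is ≥ 0x80 (shortest form) and not a surrogate.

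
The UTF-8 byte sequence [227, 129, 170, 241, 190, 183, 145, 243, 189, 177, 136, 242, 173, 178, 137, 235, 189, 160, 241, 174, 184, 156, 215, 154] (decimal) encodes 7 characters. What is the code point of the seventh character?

Offset 0: leading byte 0xE3 = 11100011 → 3-byte char #1 = E3 81 AA.
Offset 3: leading byte 0xF1 = 11110001 → 4-byte char #2 = F1 BE B7 91.
Offset 7: leading byte 0xF3 = 11110011 → 4-byte char #3 = F3 BD B1 88.
Offset 11: leading byte 0xF2 = 11110010 → 4-byte char #4 = F2 AD B2 89.
Offset 15: leading byte 0xEB = 11101011 → 3-byte char #5 = EB BD A0.
Offset 18: leading byte 0xF1 = 11110001 → 4-byte char #6 = F1 AE B8 9C.
Offset 22: leading byte 0xD7 = 11010111 → 2-byte char #7 = D7 9A.
Leading byte 0xD7 = 11010111 matches 110xxxxx → 2-byte sequence.
Byte 1: 0xD7 = 11010111, payload 10111 (5 bits).
Byte 2: 0x9A = 10011010 (10xxxxxx ✓), payload 011010.
Concatenate: 10111011010 = 0x5DA (11 bits → U+05DA).

U+05DA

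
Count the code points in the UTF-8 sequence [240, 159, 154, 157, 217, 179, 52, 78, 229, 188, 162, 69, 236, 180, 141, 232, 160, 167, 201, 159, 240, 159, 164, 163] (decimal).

Byte at offset 0: 0xF0 = 11110000 → 4-byte char (#1). Advance 4.
Byte at offset 4: 0xD9 = 11011001 → 2-byte char (#2). Advance 2.
Byte at offset 6: 0x34 = 00110100 → 1-byte char (#3). Advance 1.
Byte at offset 7: 0x4E = 01001110 → 1-byte char (#4). Advance 1.
Byte at offset 8: 0xE5 = 11100101 → 3-byte char (#5). Advance 3.
Byte at offset 11: 0x45 = 01000101 → 1-byte char (#6). Advance 1.
Byte at offset 12: 0xEC = 11101100 → 3-byte char (#7). Advance 3.
Byte at offset 15: 0xE8 = 11101000 → 3-byte char (#8). Advance 3.
Byte at offset 18: 0xC9 = 11001001 → 2-byte char (#9). Advance 2.
Byte at offset 20: 0xF0 = 11110000 → 4-byte char (#10). Advance 4.
Reached end at offset 24 after 10 code points.

10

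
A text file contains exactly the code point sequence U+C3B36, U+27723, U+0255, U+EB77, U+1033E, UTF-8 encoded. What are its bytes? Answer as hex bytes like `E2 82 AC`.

U+C3B36: 4-byte form → F3 83 AC B6.
U+27723: 4-byte form → F0 A7 9C A3.
U+0255: 2-byte form → C9 95.
U+EB77: 3-byte form → EE AD B7.
U+1033E: 4-byte form → F0 90 8C BE.
Concatenated (17 bytes): F3 83 AC B6 F0 A7 9C A3 C9 95 EE AD B7 F0 90 8C BE.

F3 83 AC B6 F0 A7 9C A3 C9 95 EE AD B7 F0 90 8C BE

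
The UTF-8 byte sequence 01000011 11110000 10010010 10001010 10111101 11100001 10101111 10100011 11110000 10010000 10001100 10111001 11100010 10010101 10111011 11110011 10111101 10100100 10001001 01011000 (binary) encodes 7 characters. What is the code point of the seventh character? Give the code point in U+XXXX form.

Offset 0: leading byte 0x43 = 01000011 → 1-byte char #1 = 43.
Offset 1: leading byte 0xF0 = 11110000 → 4-byte char #2 = F0 92 8A BD.
Offset 5: leading byte 0xE1 = 11100001 → 3-byte char #3 = E1 AF A3.
Offset 8: leading byte 0xF0 = 11110000 → 4-byte char #4 = F0 90 8C B9.
Offset 12: leading byte 0xE2 = 11100010 → 3-byte char #5 = E2 95 BB.
Offset 15: leading byte 0xF3 = 11110011 → 4-byte char #6 = F3 BD A4 89.
Offset 19: leading byte 0x58 = 01011000 → 1-byte char #7 = 58.
Leading byte 0x58 = 01011000 matches 0xxxxxxx → 1-byte sequence.
Byte 1: 0x58 = 01011000, payload 1011000 (7 bits).
Concatenate: 1011000 = 0x58 (7 bits → U+0058).

U+0058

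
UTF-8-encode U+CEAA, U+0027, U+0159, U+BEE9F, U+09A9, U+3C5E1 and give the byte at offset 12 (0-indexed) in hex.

U+CEAA → 3-byte form EC BA AA at offsets 0–2.
U+0027 → 1-byte form 27 at offsets 3–3.
U+0159 → 2-byte form C5 99 at offsets 4–5.
U+BEE9F → 4-byte form F2 BE BA 9F at offsets 6–9.
U+09A9 → 3-byte form E0 A6 A9 at offsets 10–12.
Offset 12 falls in char 5's range; it's byte 3 of E0 A6 A9 = 0xA9.

0xA9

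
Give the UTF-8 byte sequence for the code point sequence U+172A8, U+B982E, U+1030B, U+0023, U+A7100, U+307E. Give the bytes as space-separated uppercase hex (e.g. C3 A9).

U+172A8: 4-byte form → F0 97 8A A8.
U+B982E: 4-byte form → F2 B9 A0 AE.
U+1030B: 4-byte form → F0 90 8C 8B.
U+0023: 1-byte form → 23.
U+A7100: 4-byte form → F2 A7 84 80.
U+307E: 3-byte form → E3 81 BE.
Concatenated (20 bytes): F0 97 8A A8 F2 B9 A0 AE F0 90 8C 8B 23 F2 A7 84 80 E3 81 BE.

F0 97 8A A8 F2 B9 A0 AE F0 90 8C 8B 23 F2 A7 84 80 E3 81 BE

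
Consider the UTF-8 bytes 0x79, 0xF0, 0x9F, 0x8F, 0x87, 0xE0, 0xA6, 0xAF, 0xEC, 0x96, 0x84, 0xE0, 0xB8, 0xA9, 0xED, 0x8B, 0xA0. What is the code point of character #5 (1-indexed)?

U+0E29

Offset 0: leading byte 0x79 = 01111001 → 1-byte char #1 = 79.
Offset 1: leading byte 0xF0 = 11110000 → 4-byte char #2 = F0 9F 8F 87.
Offset 5: leading byte 0xE0 = 11100000 → 3-byte char #3 = E0 A6 AF.
Offset 8: leading byte 0xEC = 11101100 → 3-byte char #4 = EC 96 84.
Offset 11: leading byte 0xE0 = 11100000 → 3-byte char #5 = E0 B8 A9.
Leading byte 0xE0 = 11100000 matches 1110xxxx → 3-byte sequence.
Byte 1: 0xE0 = 11100000, payload 0000 (4 bits).
Byte 2: 0xB8 = 10111000 (10xxxxxx ✓), payload 111000.
Byte 3: 0xA9 = 10101001 (10xxxxxx ✓), payload 101001.
Concatenate: 0000111000101001 = 0xE29 (16 bits → U+0E29).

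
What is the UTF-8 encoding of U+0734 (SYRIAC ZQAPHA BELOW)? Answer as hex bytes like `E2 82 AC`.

U+0734 = 0x734 = 1844 decimal. In range U+0080–U+07FF → 2-byte form: 110xxxxx 10xxxxxx.
Binary (11 bits): 11100110100.
Split 5+6: 11100 | 110100.
Byte 1: 11011100 = 0xDC.
Byte 2: 10110100 = 0xB4.

DC B4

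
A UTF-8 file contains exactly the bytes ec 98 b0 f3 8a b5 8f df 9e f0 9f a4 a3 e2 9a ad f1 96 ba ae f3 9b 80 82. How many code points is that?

7

Byte at offset 0: 0xEC = 11101100 → 3-byte char (#1). Advance 3.
Byte at offset 3: 0xF3 = 11110011 → 4-byte char (#2). Advance 4.
Byte at offset 7: 0xDF = 11011111 → 2-byte char (#3). Advance 2.
Byte at offset 9: 0xF0 = 11110000 → 4-byte char (#4). Advance 4.
Byte at offset 13: 0xE2 = 11100010 → 3-byte char (#5). Advance 3.
Byte at offset 16: 0xF1 = 11110001 → 4-byte char (#6). Advance 4.
Byte at offset 20: 0xF3 = 11110011 → 4-byte char (#7). Advance 4.
Reached end at offset 24 after 7 code points.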